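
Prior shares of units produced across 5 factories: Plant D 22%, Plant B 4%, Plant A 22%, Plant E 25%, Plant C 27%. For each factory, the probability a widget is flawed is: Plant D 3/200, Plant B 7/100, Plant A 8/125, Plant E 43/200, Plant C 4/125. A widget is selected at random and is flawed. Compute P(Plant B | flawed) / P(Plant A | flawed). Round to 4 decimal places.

Unnormalized posteriors (prior × likelihood):
  Plant D: 0.22 × 0.015 = 0.0033
  Plant B: 0.04 × 0.07 = 0.0028
  Plant A: 0.22 × 0.064 = 0.01408
  Plant E: 0.25 × 0.215 = 0.05375
  Plant C: 0.27 × 0.032 = 0.00864
Total = 0.08257.
The ratio is 0.0028 / 0.01408 (the normalizer cancels) = 0.1989.

0.1989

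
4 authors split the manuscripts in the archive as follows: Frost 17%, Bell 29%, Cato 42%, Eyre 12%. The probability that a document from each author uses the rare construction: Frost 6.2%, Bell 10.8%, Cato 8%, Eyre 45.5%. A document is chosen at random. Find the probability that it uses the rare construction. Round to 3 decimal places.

Prior × likelihood for each hypothesis:
  Frost: 0.17 × 0.062 = 0.01054
  Bell: 0.29 × 0.108 = 0.03132
  Cato: 0.42 × 0.08 = 0.0336
  Eyre: 0.12 × 0.455 = 0.0546
P(rare-form) = 0.01054 + 0.03132 + 0.0336 + 0.0546 = 0.13006 → 0.130.

0.130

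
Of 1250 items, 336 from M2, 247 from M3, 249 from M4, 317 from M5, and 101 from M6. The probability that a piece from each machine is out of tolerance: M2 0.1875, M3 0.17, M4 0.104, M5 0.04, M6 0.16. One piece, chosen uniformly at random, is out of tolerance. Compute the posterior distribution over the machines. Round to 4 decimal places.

M2 0.3944, M3 0.2629, M4 0.1621, M5 0.0794, M6 0.1012

Compute prior × likelihood for every hypothesis:
  M2: 0.2688 × 0.1875 = 0.0504
  M3: 0.1976 × 0.17 = 0.033592
  M4: 0.1992 × 0.104 = 0.0207168
  M5: 0.2536 × 0.04 = 0.010144
  M6: 0.0808 × 0.16 = 0.012928
Normalizing constant = 0.1277808.
P(M2 | oversize) = 0.0504/0.1277808 ≈ 0.3944
P(M3 | oversize) = 0.033592/0.1277808 ≈ 0.2629
P(M4 | oversize) = 0.0207168/0.1277808 ≈ 0.1621
P(M5 | oversize) = 0.010144/0.1277808 ≈ 0.0794
P(M6 | oversize) = 0.012928/0.1277808 ≈ 0.1012
(Check: 0.3944+0.2629+0.1621+0.0794+0.1012 = 1.0000.)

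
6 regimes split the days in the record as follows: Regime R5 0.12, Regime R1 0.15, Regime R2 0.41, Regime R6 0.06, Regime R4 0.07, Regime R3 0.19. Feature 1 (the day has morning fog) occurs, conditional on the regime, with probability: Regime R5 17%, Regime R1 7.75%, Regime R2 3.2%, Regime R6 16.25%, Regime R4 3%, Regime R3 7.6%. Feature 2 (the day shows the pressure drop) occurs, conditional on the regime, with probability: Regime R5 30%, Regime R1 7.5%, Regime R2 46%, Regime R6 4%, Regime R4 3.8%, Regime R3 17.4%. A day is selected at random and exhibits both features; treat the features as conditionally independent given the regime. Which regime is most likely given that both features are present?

Regime R5

Compute prior × likelihood for every hypothesis:
  Regime R5: 0.12 × 0.17 × 0.3 = 0.00612
  Regime R1: 0.15 × 0.0775 × 0.075 = 0.000871875
  Regime R2: 0.41 × 0.032 × 0.46 = 0.0060352
  Regime R6: 0.06 × 0.1625 × 0.04 = 0.00039
  Regime R4: 0.07 × 0.03 × 0.038 = 0.0000798
  Regime R3: 0.19 × 0.076 × 0.174 = 0.00251256
Normalizing constant = 0.016009435.
Largest term belongs to Regime R5, so Regime R5 is most probable.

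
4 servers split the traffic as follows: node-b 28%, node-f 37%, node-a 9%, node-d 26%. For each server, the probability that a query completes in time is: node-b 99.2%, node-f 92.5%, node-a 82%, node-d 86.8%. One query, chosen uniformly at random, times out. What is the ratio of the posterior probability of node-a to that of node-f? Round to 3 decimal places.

Taking complements, P(timeout | each) = node-b 0.008, node-f 0.075, node-a 0.18, node-d 0.132.
Prior × likelihood for each hypothesis:
  node-b: 0.28 × 0.008 = 0.00224
  node-f: 0.37 × 0.075 = 0.02775
  node-a: 0.09 × 0.18 = 0.0162
  node-d: 0.26 × 0.132 = 0.03432
Sum = 0.08051.
The ratio is 0.0162 / 0.02775 (the normalizer cancels) = 0.584.

0.584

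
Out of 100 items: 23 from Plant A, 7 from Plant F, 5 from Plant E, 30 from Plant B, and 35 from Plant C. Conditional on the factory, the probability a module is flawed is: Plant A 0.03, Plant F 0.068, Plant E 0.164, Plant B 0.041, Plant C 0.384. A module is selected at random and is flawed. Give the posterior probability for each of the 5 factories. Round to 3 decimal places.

By Bayes' rule, posterior ∝ prior × likelihood:
  Plant A: 0.23 × 0.03 = 0.0069
  Plant F: 0.07 × 0.068 = 0.00476
  Plant E: 0.05 × 0.164 = 0.0082
  Plant B: 0.3 × 0.041 = 0.0123
  Plant C: 0.35 × 0.384 = 0.1344
Sum = 0.16656.
P(Plant A | flawed) = 0.0069/0.16656 ≈ 0.041
P(Plant F | flawed) = 0.00476/0.16656 ≈ 0.029
P(Plant E | flawed) = 0.0082/0.16656 ≈ 0.049
P(Plant B | flawed) = 0.0123/0.16656 ≈ 0.074
P(Plant C | flawed) = 0.1344/0.16656 ≈ 0.807
(Check: 0.041+0.029+0.049+0.074+0.807 = 1.000.)

Plant A 0.041, Plant F 0.029, Plant E 0.049, Plant B 0.074, Plant C 0.807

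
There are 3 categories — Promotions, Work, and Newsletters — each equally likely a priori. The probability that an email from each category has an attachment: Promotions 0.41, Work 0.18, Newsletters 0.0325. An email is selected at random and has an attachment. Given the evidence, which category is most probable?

Since the prior is uniform, the posterior is proportional to the likelihood:
  Promotions: 0.41
  Work: 0.18
  Newsletters: 0.0325
Total = 0.6225.
Largest term belongs to Promotions, so Promotions is most probable.

Promotions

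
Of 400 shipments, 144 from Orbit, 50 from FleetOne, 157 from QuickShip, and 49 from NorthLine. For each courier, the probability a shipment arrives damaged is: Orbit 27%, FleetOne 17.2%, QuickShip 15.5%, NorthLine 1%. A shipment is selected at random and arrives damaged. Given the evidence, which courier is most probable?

Unnormalized posteriors (prior × likelihood):
  Orbit: 0.36 × 0.27 = 0.0972
  FleetOne: 0.125 × 0.172 = 0.0215
  QuickShip: 0.3925 × 0.155 = 0.0608375
  NorthLine: 0.1225 × 0.01 = 0.001225
Sum = 0.1807625.
Largest term belongs to Orbit, so Orbit is most probable.

Orbit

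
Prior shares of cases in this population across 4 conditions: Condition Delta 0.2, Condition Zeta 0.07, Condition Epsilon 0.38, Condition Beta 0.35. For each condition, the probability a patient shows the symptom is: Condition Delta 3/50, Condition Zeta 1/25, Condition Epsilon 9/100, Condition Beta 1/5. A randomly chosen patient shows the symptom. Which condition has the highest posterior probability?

Condition Beta

By Bayes' rule, posterior ∝ prior × likelihood:
  Condition Delta: 0.2 × 0.06 = 0.012
  Condition Zeta: 0.07 × 0.04 = 0.0028
  Condition Epsilon: 0.38 × 0.09 = 0.0342
  Condition Beta: 0.35 × 0.2 = 0.07
Normalizing constant = 0.119.
Largest term belongs to Condition Beta, so Condition Beta is most probable.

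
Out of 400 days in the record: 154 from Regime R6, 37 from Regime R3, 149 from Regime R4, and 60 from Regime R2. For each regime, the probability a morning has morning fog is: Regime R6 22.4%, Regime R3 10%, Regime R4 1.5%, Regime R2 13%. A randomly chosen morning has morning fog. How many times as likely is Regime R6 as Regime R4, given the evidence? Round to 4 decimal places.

15.4345

Unnormalized posteriors (prior × likelihood):
  Regime R6: 0.385 × 0.224 = 0.08624
  Regime R3: 0.0925 × 0.1 = 0.00925
  Regime R4: 0.3725 × 0.015 = 0.0055875
  Regime R2: 0.15 × 0.13 = 0.0195
Sum = 0.1205775.
The ratio is 0.08624 / 0.0055875 (the normalizer cancels) = 15.4345.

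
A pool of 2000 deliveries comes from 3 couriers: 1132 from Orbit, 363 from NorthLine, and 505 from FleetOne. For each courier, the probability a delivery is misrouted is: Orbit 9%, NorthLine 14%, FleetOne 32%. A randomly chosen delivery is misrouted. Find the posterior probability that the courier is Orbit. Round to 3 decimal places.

0.324

Compute prior × likelihood for every hypothesis:
  Orbit: 0.566 × 0.09 = 0.05094
  NorthLine: 0.1815 × 0.14 = 0.02541
  FleetOne: 0.2525 × 0.32 = 0.0808
Normalizing constant = 0.15715.
P(Orbit | evidence) = 0.05094 / 0.15715 ≈ 0.324.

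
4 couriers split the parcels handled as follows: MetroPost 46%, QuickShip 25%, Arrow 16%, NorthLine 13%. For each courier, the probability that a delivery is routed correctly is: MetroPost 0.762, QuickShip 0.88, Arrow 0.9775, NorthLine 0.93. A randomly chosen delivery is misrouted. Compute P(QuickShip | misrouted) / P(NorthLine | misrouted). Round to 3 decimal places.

3.297

Taking complements, P(misrouted | each) = MetroPost 0.238, QuickShip 0.12, Arrow 0.0225, NorthLine 0.07.
Compute prior × likelihood for every hypothesis:
  MetroPost: 0.46 × 0.238 = 0.10948
  QuickShip: 0.25 × 0.12 = 0.03
  Arrow: 0.16 × 0.0225 = 0.0036
  NorthLine: 0.13 × 0.07 = 0.0091
Normalizing constant = 0.15218.
The ratio is 0.03 / 0.0091 (the normalizer cancels) = 3.297.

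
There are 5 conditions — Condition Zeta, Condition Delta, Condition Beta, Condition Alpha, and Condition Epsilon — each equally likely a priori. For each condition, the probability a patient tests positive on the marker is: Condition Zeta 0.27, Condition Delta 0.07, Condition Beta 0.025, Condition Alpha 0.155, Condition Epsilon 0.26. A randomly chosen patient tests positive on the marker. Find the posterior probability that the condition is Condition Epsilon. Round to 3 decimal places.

0.333

With a uniform prior (1/5 each), posterior ∝ likelihood:
  Condition Zeta: 0.27
  Condition Delta: 0.07
  Condition Beta: 0.025
  Condition Alpha: 0.155
  Condition Epsilon: 0.26
Normalizing constant = 0.78.
P(Condition Epsilon | evidence) = 0.26 / 0.78 ≈ 0.333.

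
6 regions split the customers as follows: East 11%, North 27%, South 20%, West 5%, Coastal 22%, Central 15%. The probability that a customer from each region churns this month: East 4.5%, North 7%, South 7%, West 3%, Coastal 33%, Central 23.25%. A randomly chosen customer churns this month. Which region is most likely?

Prior × likelihood for each hypothesis:
  East: 0.11 × 0.045 = 0.00495
  North: 0.27 × 0.07 = 0.0189
  South: 0.2 × 0.07 = 0.014
  West: 0.05 × 0.03 = 0.0015
  Coastal: 0.22 × 0.33 = 0.0726
  Central: 0.15 × 0.2325 = 0.034875
Normalizing constant = 0.146825.
Largest term belongs to Coastal, so Coastal is most probable.

Coastal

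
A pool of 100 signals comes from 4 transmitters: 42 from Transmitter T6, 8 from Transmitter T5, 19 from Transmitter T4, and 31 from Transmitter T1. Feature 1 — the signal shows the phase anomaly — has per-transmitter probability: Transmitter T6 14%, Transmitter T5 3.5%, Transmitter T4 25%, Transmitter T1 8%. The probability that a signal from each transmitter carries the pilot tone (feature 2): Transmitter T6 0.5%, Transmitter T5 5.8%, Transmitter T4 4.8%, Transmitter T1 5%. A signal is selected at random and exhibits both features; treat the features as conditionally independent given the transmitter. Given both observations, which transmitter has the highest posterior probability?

Transmitter T4

Unnormalized posteriors (prior × likelihood):
  Transmitter T6: 0.42 × 0.14 × 0.005 = 0.000294
  Transmitter T5: 0.08 × 0.035 × 0.058 = 0.0001624
  Transmitter T4: 0.19 × 0.25 × 0.048 = 0.00228
  Transmitter T1: 0.31 × 0.08 × 0.05 = 0.00124
Sum = 0.0039764.
Largest term belongs to Transmitter T4, so Transmitter T4 is most probable.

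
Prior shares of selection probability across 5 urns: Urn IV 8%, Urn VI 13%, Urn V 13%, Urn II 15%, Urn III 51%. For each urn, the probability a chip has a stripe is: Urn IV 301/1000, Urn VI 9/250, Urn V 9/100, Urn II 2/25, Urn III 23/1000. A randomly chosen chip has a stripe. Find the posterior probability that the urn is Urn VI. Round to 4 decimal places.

Compute prior × likelihood for every hypothesis:
  Urn IV: 0.08 × 0.301 = 0.02408
  Urn VI: 0.13 × 0.036 = 0.00468
  Urn V: 0.13 × 0.09 = 0.0117
  Urn II: 0.15 × 0.08 = 0.012
  Urn III: 0.51 × 0.023 = 0.01173
Total = 0.06419.
P(Urn VI | evidence) = 0.00468 / 0.06419 ≈ 0.0729.

0.0729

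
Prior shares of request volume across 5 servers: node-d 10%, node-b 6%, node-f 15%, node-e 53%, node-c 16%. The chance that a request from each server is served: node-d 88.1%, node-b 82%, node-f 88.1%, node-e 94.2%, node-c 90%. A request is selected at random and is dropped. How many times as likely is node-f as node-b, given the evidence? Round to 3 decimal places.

1.653

Taking complements, P(dropped | each) = node-d 0.119, node-b 0.18, node-f 0.119, node-e 0.058, node-c 0.1.
Prior × likelihood for each hypothesis:
  node-d: 0.1 × 0.119 = 0.0119
  node-b: 0.06 × 0.18 = 0.0108
  node-f: 0.15 × 0.119 = 0.01785
  node-e: 0.53 × 0.058 = 0.03074
  node-c: 0.16 × 0.1 = 0.016
Normalizing constant = 0.08729.
The ratio is 0.01785 / 0.0108 (the normalizer cancels) = 1.653.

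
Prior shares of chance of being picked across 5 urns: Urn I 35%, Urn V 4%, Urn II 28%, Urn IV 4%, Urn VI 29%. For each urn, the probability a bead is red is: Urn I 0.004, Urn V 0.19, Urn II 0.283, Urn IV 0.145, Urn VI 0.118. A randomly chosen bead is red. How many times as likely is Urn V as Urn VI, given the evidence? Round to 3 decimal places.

0.222

Prior × likelihood for each hypothesis:
  Urn I: 0.35 × 0.004 = 0.0014
  Urn V: 0.04 × 0.19 = 0.0076
  Urn II: 0.28 × 0.283 = 0.07924
  Urn IV: 0.04 × 0.145 = 0.0058
  Urn VI: 0.29 × 0.118 = 0.03422
Sum = 0.12826.
The ratio is 0.0076 / 0.03422 (the normalizer cancels) = 0.222.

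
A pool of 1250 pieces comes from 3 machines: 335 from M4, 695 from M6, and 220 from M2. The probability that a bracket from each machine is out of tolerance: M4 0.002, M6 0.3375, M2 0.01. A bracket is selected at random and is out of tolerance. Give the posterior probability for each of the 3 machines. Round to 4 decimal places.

Compute prior × likelihood for every hypothesis:
  M4: 0.268 × 0.002 = 0.000536
  M6: 0.556 × 0.3375 = 0.18765
  M2: 0.176 × 0.01 = 0.00176
Total = 0.189946.
P(M4 | oversize) = 0.000536/0.189946 ≈ 0.0028
P(M6 | oversize) = 0.18765/0.189946 ≈ 0.9879
P(M2 | oversize) = 0.00176/0.189946 ≈ 0.0093
(Check: 0.0028+0.9879+0.0093 = 1.0000.)

M4 0.0028, M6 0.9879, M2 0.0093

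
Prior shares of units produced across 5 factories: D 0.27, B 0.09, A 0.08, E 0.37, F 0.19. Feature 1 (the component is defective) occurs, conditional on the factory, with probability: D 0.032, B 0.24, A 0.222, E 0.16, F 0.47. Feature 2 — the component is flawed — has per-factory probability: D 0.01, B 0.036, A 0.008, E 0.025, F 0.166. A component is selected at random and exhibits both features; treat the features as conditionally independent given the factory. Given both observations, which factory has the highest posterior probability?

Unnormalized posteriors (prior × likelihood):
  D: 0.27 × 0.032 × 0.01 = 0.0000864
  B: 0.09 × 0.24 × 0.036 = 0.0007776
  A: 0.08 × 0.222 × 0.008 = 0.00014208
  E: 0.37 × 0.16 × 0.025 = 0.00148
  F: 0.19 × 0.47 × 0.166 = 0.0148238
Sum = 0.01730988.
Largest term belongs to F, so F is most probable.

F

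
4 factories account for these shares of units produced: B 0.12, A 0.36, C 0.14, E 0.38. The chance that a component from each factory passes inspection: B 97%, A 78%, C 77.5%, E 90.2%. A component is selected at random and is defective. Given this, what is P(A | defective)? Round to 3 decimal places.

0.523

Taking complements, P(defective | each) = B 0.03, A 0.22, C 0.225, E 0.098.
Compute prior × likelihood for every hypothesis:
  B: 0.12 × 0.03 = 0.0036
  A: 0.36 × 0.22 = 0.0792
  C: 0.14 × 0.225 = 0.0315
  E: 0.38 × 0.098 = 0.03724
Normalizing constant = 0.15154.
P(A | evidence) = 0.0792 / 0.15154 ≈ 0.523.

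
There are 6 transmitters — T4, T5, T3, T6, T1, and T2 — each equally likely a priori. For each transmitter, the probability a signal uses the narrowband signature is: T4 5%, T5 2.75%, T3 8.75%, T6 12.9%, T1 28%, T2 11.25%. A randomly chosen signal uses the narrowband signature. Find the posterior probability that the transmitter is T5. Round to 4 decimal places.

Since the prior is uniform, the posterior is proportional to the likelihood:
  T4: 0.05
  T5: 0.0275
  T3: 0.0875
  T6: 0.129
  T1: 0.28
  T2: 0.1125
Normalizing constant = 0.6865.
P(T5 | evidence) = 0.0275 / 0.6865 ≈ 0.0401.

0.0401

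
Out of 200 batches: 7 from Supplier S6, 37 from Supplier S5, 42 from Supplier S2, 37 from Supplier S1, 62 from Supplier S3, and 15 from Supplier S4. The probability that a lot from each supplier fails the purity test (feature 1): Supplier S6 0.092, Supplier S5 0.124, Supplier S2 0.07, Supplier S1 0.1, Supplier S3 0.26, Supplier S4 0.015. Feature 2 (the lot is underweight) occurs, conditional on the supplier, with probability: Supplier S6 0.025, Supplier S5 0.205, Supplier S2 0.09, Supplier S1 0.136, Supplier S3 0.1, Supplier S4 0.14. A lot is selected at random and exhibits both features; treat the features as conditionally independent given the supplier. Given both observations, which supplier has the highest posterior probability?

By Bayes' rule, posterior ∝ prior × likelihood:
  Supplier S6: 0.035 × 0.092 × 0.025 = 0.0000805
  Supplier S5: 0.185 × 0.124 × 0.205 = 0.0047027
  Supplier S2: 0.21 × 0.07 × 0.09 = 0.001323
  Supplier S1: 0.185 × 0.1 × 0.136 = 0.002516
  Supplier S3: 0.31 × 0.26 × 0.1 = 0.00806
  Supplier S4: 0.075 × 0.015 × 0.14 = 0.0001575
Normalizing constant = 0.0168397.
Largest term belongs to Supplier S3, so Supplier S3 is most probable.

Supplier S3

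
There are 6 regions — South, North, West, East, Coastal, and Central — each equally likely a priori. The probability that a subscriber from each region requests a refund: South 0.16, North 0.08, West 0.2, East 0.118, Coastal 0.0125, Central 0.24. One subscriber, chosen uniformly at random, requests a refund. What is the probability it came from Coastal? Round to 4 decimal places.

0.0154

Since the prior is uniform, the posterior is proportional to the likelihood:
  South: 0.16
  North: 0.08
  West: 0.2
  East: 0.118
  Coastal: 0.0125
  Central: 0.24
Sum = 0.8105.
P(Coastal | evidence) = 0.0125 / 0.8105 ≈ 0.0154.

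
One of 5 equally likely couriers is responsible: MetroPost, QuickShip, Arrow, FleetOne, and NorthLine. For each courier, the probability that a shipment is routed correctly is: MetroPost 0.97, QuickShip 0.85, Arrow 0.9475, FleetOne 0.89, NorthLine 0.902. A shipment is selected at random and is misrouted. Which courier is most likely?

Taking complements, P(misrouted | each) = MetroPost 0.03, QuickShip 0.15, Arrow 0.0525, FleetOne 0.11, NorthLine 0.098.
Since the prior is uniform, the posterior is proportional to the likelihood:
  MetroPost: 0.03
  QuickShip: 0.15
  Arrow: 0.0525
  FleetOne: 0.11
  NorthLine: 0.098
Normalizing constant = 0.4405.
Largest term belongs to QuickShip, so QuickShip is most probable.

QuickShip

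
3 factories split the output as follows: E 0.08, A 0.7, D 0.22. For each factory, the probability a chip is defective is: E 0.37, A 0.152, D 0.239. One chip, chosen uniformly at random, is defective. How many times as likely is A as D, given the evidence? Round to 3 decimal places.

By Bayes' rule, posterior ∝ prior × likelihood:
  E: 0.08 × 0.37 = 0.0296
  A: 0.7 × 0.152 = 0.1064
  D: 0.22 × 0.239 = 0.05258
Sum = 0.18858.
The ratio is 0.1064 / 0.05258 (the normalizer cancels) = 2.024.

2.024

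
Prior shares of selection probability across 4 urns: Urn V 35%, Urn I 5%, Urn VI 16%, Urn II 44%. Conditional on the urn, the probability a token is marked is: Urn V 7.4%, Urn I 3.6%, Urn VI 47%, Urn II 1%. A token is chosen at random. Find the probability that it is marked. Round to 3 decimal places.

Compute prior × likelihood for every hypothesis:
  Urn V: 0.35 × 0.074 = 0.0259
  Urn I: 0.05 × 0.036 = 0.0018
  Urn VI: 0.16 × 0.47 = 0.0752
  Urn II: 0.44 × 0.01 = 0.0044
P(marked) = 0.0259 + 0.0018 + 0.0752 + 0.0044 = 0.1073 → 0.107.

0.107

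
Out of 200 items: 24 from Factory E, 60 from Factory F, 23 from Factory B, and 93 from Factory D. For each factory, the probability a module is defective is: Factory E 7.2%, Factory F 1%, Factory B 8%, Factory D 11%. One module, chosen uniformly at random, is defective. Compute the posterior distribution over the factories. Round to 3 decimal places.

Factory E 0.120, Factory F 0.042, Factory B 0.128, Factory D 0.711

By Bayes' rule, posterior ∝ prior × likelihood:
  Factory E: 0.12 × 0.072 = 0.00864
  Factory F: 0.3 × 0.01 = 0.003
  Factory B: 0.115 × 0.08 = 0.0092
  Factory D: 0.465 × 0.11 = 0.05115
Sum = 0.07199.
P(Factory E | defective) = 0.00864/0.07199 ≈ 0.120
P(Factory F | defective) = 0.003/0.07199 ≈ 0.042
P(Factory B | defective) = 0.0092/0.07199 ≈ 0.128
P(Factory D | defective) = 0.05115/0.07199 ≈ 0.711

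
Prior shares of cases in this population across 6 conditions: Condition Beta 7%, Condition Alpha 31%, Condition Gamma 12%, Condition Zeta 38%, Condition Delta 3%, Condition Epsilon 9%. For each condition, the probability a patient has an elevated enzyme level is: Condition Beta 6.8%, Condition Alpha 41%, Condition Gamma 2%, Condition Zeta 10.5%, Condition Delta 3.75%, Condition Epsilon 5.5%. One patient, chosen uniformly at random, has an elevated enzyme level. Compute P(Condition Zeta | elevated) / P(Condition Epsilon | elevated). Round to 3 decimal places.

8.061

Prior × likelihood for each hypothesis:
  Condition Beta: 0.07 × 0.068 = 0.00476
  Condition Alpha: 0.31 × 0.41 = 0.1271
  Condition Gamma: 0.12 × 0.02 = 0.0024
  Condition Zeta: 0.38 × 0.105 = 0.0399
  Condition Delta: 0.03 × 0.0375 = 0.001125
  Condition Epsilon: 0.09 × 0.055 = 0.00495
Total = 0.180235.
The ratio is 0.0399 / 0.00495 (the normalizer cancels) = 8.061.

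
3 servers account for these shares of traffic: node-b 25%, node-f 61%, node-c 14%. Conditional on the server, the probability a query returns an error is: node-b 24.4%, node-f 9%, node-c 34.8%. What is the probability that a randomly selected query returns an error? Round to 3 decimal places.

0.165

Unnormalized posteriors (prior × likelihood):
  node-b: 0.25 × 0.244 = 0.061
  node-f: 0.61 × 0.09 = 0.0549
  node-c: 0.14 × 0.348 = 0.04872
P(error) = 0.061 + 0.0549 + 0.04872 = 0.16462 → 0.165.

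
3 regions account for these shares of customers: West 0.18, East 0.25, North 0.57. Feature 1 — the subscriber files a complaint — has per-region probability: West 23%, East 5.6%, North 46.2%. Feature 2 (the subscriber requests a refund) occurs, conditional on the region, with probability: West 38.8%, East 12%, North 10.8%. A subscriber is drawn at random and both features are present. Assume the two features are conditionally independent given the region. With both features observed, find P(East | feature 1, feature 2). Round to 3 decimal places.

0.036

By Bayes' rule, posterior ∝ prior × likelihood:
  West: 0.18 × 0.23 × 0.388 = 0.0160632
  East: 0.25 × 0.056 × 0.12 = 0.00168
  North: 0.57 × 0.462 × 0.108 = 0.02844072
Normalizing constant = 0.04618392.
P(East | evidence) = 0.00168 / 0.04618392 ≈ 0.036.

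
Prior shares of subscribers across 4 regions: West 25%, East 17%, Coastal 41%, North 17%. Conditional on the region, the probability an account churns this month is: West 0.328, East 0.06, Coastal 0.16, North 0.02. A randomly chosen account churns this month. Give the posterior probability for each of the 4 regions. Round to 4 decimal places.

Prior × likelihood for each hypothesis:
  West: 0.25 × 0.328 = 0.082
  East: 0.17 × 0.06 = 0.0102
  Coastal: 0.41 × 0.16 = 0.0656
  North: 0.17 × 0.02 = 0.0034
Sum = 0.1612.
P(West | churn) = 0.082/0.1612 ≈ 0.5087
P(East | churn) = 0.0102/0.1612 ≈ 0.0633
P(Coastal | churn) = 0.0656/0.1612 ≈ 0.4069
P(North | churn) = 0.0034/0.1612 ≈ 0.0211

West 0.5087, East 0.0633, Coastal 0.4069, North 0.0211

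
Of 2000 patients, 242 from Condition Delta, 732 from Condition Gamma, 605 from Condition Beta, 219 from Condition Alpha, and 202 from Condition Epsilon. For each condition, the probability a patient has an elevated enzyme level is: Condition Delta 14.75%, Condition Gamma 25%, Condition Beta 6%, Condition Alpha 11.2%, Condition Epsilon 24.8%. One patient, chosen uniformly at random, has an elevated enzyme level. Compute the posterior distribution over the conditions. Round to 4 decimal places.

Condition Delta 0.1083, Condition Gamma 0.5552, Condition Beta 0.1101, Condition Alpha 0.0744, Condition Epsilon 0.1520

By Bayes' rule, posterior ∝ prior × likelihood:
  Condition Delta: 0.121 × 0.1475 = 0.0178475
  Condition Gamma: 0.366 × 0.25 = 0.0915
  Condition Beta: 0.3025 × 0.06 = 0.01815
  Condition Alpha: 0.1095 × 0.112 = 0.012264
  Condition Epsilon: 0.101 × 0.248 = 0.025048
Sum = 0.1648095.
P(Condition Delta | elevated) = 0.0178475/0.1648095 ≈ 0.1083
P(Condition Gamma | elevated) = 0.0915/0.1648095 ≈ 0.5552
P(Condition Beta | elevated) = 0.01815/0.1648095 ≈ 0.1101
P(Condition Alpha | elevated) = 0.012264/0.1648095 ≈ 0.0744
P(Condition Epsilon | elevated) = 0.025048/0.1648095 ≈ 0.1520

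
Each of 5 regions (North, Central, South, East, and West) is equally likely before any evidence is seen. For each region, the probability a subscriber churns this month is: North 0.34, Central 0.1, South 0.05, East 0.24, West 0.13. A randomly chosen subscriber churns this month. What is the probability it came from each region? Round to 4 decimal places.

With a uniform prior (1/5 each), posterior ∝ likelihood:
  North: 0.34
  Central: 0.1
  South: 0.05
  East: 0.24
  West: 0.13
Total = 0.86.
P(North | churn) = 0.34/0.86 ≈ 0.3953
P(Central | churn) = 0.1/0.86 ≈ 0.1163
P(South | churn) = 0.05/0.86 ≈ 0.0581
P(East | churn) = 0.24/0.86 ≈ 0.2791
P(West | churn) = 0.13/0.86 ≈ 0.1512
(Check: 0.3953+0.1163+0.0581+0.2791+0.1512 = 1.0000.)

North 0.3953, Central 0.1163, South 0.0581, East 0.2791, West 0.1512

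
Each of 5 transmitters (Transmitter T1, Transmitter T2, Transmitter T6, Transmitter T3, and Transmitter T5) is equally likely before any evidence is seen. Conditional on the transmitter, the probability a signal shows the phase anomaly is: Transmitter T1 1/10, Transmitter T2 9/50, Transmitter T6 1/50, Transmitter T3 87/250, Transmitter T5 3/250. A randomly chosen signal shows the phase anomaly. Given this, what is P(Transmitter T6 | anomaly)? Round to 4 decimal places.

0.0303

With a uniform prior (1/5 each), posterior ∝ likelihood:
  Transmitter T1: 0.1
  Transmitter T2: 0.18
  Transmitter T6: 0.02
  Transmitter T3: 0.348
  Transmitter T5: 0.012
Sum = 0.66.
P(Transmitter T6 | evidence) = 0.02 / 0.66 ≈ 0.0303.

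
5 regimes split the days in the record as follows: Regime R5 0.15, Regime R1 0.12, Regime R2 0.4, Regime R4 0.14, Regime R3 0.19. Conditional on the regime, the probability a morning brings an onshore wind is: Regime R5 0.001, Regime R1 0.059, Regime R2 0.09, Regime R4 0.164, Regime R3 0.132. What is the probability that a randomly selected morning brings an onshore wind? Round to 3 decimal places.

Prior × likelihood for each hypothesis:
  Regime R5: 0.15 × 0.001 = 0.00015
  Regime R1: 0.12 × 0.059 = 0.00708
  Regime R2: 0.4 × 0.09 = 0.036
  Regime R4: 0.14 × 0.164 = 0.02296
  Regime R3: 0.19 × 0.132 = 0.02508
P(onshore) = 0.00015 + 0.00708 + 0.036 + 0.02296 + 0.02508 = 0.09127 → 0.091.

0.091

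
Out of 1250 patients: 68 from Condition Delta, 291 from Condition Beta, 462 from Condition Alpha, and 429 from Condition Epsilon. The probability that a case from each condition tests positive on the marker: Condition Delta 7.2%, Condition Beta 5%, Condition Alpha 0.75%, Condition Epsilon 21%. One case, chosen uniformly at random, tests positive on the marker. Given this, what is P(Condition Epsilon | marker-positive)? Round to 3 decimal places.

0.797

Compute prior × likelihood for every hypothesis:
  Condition Delta: 0.0544 × 0.072 = 0.0039168
  Condition Beta: 0.2328 × 0.05 = 0.01164
  Condition Alpha: 0.3696 × 0.0075 = 0.002772
  Condition Epsilon: 0.3432 × 0.21 = 0.072072
Normalizing constant = 0.0904008.
P(Condition Epsilon | evidence) = 0.072072 / 0.0904008 ≈ 0.797.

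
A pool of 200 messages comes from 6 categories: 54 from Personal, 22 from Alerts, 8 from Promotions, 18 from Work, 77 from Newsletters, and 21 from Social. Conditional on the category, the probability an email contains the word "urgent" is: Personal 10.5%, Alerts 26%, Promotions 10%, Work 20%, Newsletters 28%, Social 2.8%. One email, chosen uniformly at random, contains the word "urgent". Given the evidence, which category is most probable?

Newsletters

Compute prior × likelihood for every hypothesis:
  Personal: 0.27 × 0.105 = 0.02835
  Alerts: 0.11 × 0.26 = 0.0286
  Promotions: 0.04 × 0.1 = 0.004
  Work: 0.09 × 0.2 = 0.018
  Newsletters: 0.385 × 0.28 = 0.1078
  Social: 0.105 × 0.028 = 0.00294
Normalizing constant = 0.18969.
Largest term belongs to Newsletters, so Newsletters is most probable.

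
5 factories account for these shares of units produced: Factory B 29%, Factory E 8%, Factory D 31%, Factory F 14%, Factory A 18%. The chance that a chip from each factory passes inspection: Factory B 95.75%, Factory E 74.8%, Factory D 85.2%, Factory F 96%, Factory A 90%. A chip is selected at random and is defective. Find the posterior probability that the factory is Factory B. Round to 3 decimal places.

0.121

Taking complements, P(defective | each) = Factory B 0.0425, Factory E 0.252, Factory D 0.148, Factory F 0.04, Factory A 0.1.
Unnormalized posteriors (prior × likelihood):
  Factory B: 0.29 × 0.0425 = 0.012325
  Factory E: 0.08 × 0.252 = 0.02016
  Factory D: 0.31 × 0.148 = 0.04588
  Factory F: 0.14 × 0.04 = 0.0056
  Factory A: 0.18 × 0.1 = 0.018
Total = 0.101965.
P(Factory B | evidence) = 0.012325 / 0.101965 ≈ 0.121.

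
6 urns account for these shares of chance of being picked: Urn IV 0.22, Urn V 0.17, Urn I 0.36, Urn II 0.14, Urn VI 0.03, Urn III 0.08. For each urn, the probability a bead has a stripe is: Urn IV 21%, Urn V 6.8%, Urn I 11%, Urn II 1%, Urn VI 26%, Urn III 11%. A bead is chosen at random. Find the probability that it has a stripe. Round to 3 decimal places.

0.115

By Bayes' rule, posterior ∝ prior × likelihood:
  Urn IV: 0.22 × 0.21 = 0.0462
  Urn V: 0.17 × 0.068 = 0.01156
  Urn I: 0.36 × 0.11 = 0.0396
  Urn II: 0.14 × 0.01 = 0.0014
  Urn VI: 0.03 × 0.26 = 0.0078
  Urn III: 0.08 × 0.11 = 0.0088
P(striped) = 0.0462 + 0.01156 + 0.0396 + 0.0014 + 0.0078 + 0.0088 = 0.11536 → 0.115.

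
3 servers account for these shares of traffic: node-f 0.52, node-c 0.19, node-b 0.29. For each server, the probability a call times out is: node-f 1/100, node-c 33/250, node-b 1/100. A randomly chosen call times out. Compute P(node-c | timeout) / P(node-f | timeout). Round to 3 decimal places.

4.823

Compute prior × likelihood for every hypothesis:
  node-f: 0.52 × 0.01 = 0.0052
  node-c: 0.19 × 0.132 = 0.02508
  node-b: 0.29 × 0.01 = 0.0029
Normalizing constant = 0.03318.
The ratio is 0.02508 / 0.0052 (the normalizer cancels) = 4.823.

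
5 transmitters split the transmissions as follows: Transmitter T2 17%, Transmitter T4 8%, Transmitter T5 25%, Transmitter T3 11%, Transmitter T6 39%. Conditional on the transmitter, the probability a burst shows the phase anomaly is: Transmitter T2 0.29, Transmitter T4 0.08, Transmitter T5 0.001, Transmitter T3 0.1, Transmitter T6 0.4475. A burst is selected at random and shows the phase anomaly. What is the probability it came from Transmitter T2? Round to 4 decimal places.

0.2042

By Bayes' rule, posterior ∝ prior × likelihood:
  Transmitter T2: 0.17 × 0.29 = 0.0493
  Transmitter T4: 0.08 × 0.08 = 0.0064
  Transmitter T5: 0.25 × 0.001 = 0.00025
  Transmitter T3: 0.11 × 0.1 = 0.011
  Transmitter T6: 0.39 × 0.4475 = 0.174525
Sum = 0.241475.
P(Transmitter T2 | evidence) = 0.0493 / 0.241475 ≈ 0.2042.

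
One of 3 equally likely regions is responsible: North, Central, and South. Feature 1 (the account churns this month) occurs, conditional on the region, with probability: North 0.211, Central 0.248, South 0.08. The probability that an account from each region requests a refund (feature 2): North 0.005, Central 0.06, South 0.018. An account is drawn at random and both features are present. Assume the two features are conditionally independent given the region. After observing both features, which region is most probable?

Central

With a uniform prior (1/3 each), posterior ∝ likelihood:
  North: 0.211 × 0.005 = 0.001055
  Central: 0.248 × 0.06 = 0.01488
  South: 0.08 × 0.018 = 0.00144
Normalizing constant = 0.017375.
Largest term belongs to Central, so Central is most probable.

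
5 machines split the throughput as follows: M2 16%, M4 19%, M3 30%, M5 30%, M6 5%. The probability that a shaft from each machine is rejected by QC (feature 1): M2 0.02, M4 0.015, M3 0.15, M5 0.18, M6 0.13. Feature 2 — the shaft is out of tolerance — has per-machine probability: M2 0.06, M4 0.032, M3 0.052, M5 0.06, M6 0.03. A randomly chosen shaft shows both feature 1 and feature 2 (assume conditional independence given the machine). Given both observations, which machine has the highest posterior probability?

M5

Prior × likelihood for each hypothesis:
  M2: 0.16 × 0.02 × 0.06 = 0.000192
  M4: 0.19 × 0.015 × 0.032 = 0.0000912
  M3: 0.3 × 0.15 × 0.052 = 0.00234
  M5: 0.3 × 0.18 × 0.06 = 0.00324
  M6: 0.05 × 0.13 × 0.03 = 0.000195
Sum = 0.0060582.
Largest term belongs to M5, so M5 is most probable.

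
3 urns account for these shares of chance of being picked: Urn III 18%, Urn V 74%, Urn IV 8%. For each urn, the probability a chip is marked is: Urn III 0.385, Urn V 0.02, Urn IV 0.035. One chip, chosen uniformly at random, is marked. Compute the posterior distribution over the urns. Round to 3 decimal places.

Prior × likelihood for each hypothesis:
  Urn III: 0.18 × 0.385 = 0.0693
  Urn V: 0.74 × 0.02 = 0.0148
  Urn IV: 0.08 × 0.035 = 0.0028
Total = 0.0869.
P(Urn III | marked) = 0.0693/0.0869 ≈ 0.797
P(Urn V | marked) = 0.0148/0.0869 ≈ 0.170
P(Urn IV | marked) = 0.0028/0.0869 ≈ 0.032
(Check: 0.797+0.170+0.032 = 0.999.)

Urn III 0.797, Urn V 0.170, Urn IV 0.032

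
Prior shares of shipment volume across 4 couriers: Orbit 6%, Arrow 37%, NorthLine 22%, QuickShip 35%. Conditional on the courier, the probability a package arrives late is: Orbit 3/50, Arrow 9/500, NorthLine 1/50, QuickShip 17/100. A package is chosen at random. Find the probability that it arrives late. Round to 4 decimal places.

0.0742

Unnormalized posteriors (prior × likelihood):
  Orbit: 0.06 × 0.06 = 0.0036
  Arrow: 0.37 × 0.018 = 0.00666
  NorthLine: 0.22 × 0.02 = 0.0044
  QuickShip: 0.35 × 0.17 = 0.0595
P(late) = 0.0036 + 0.00666 + 0.0044 + 0.0595 = 0.07416 → 0.0742.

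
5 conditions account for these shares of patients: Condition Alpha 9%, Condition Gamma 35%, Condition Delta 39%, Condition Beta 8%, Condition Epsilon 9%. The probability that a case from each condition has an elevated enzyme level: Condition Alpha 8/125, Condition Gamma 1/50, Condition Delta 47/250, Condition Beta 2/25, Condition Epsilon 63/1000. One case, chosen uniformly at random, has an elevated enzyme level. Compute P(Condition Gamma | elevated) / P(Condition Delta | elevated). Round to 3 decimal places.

0.095

Unnormalized posteriors (prior × likelihood):
  Condition Alpha: 0.09 × 0.064 = 0.00576
  Condition Gamma: 0.35 × 0.02 = 0.007
  Condition Delta: 0.39 × 0.188 = 0.07332
  Condition Beta: 0.08 × 0.08 = 0.0064
  Condition Epsilon: 0.09 × 0.063 = 0.00567
Total = 0.09815.
The ratio is 0.007 / 0.07332 (the normalizer cancels) = 0.095.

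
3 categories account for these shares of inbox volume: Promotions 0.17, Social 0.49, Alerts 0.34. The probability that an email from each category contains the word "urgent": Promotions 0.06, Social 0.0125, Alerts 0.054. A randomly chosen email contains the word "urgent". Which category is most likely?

Prior × likelihood for each hypothesis:
  Promotions: 0.17 × 0.06 = 0.0102
  Social: 0.49 × 0.0125 = 0.006125
  Alerts: 0.34 × 0.054 = 0.01836
Normalizing constant = 0.034685.
Largest term belongs to Alerts, so Alerts is most probable.

Alerts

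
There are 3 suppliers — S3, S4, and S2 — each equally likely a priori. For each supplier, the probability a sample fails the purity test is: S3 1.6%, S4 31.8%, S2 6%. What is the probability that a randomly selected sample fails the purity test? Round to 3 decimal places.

0.131

Since the prior is uniform, the posterior is proportional to the likelihood:
  S3: 0.016
  S4: 0.318
  S2: 0.06
P(off-spec) = (1/3) × (0.016 + 0.318 + 0.06) = 0.394/3 ≈ 0.131.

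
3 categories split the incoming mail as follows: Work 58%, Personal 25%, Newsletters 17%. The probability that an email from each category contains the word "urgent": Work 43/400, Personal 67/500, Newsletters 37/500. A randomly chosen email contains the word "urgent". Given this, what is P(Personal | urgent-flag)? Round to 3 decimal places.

0.309

Compute prior × likelihood for every hypothesis:
  Work: 0.58 × 0.1075 = 0.06235
  Personal: 0.25 × 0.134 = 0.0335
  Newsletters: 0.17 × 0.074 = 0.01258
Normalizing constant = 0.10843.
P(Personal | evidence) = 0.0335 / 0.10843 ≈ 0.309.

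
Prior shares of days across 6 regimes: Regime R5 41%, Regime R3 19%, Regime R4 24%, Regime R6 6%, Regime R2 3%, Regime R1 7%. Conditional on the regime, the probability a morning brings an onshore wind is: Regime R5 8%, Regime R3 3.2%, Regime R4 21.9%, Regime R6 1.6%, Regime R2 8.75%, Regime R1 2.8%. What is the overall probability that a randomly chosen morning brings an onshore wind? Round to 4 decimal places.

Unnormalized posteriors (prior × likelihood):
  Regime R5: 0.41 × 0.08 = 0.0328
  Regime R3: 0.19 × 0.032 = 0.00608
  Regime R4: 0.24 × 0.219 = 0.05256
  Regime R6: 0.06 × 0.016 = 0.00096
  Regime R2: 0.03 × 0.0875 = 0.002625
  Regime R1: 0.07 × 0.028 = 0.00196
P(onshore) = 0.0328 + 0.00608 + 0.05256 + 0.00096 + 0.002625 + 0.00196 = 0.096985 → 0.0970.

0.0970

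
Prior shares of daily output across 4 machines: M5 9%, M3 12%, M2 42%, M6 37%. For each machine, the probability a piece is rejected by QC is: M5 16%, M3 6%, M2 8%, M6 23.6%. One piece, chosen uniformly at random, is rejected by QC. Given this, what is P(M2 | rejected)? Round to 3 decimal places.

Compute prior × likelihood for every hypothesis:
  M5: 0.09 × 0.16 = 0.0144
  M3: 0.12 × 0.06 = 0.0072
  M2: 0.42 × 0.08 = 0.0336
  M6: 0.37 × 0.236 = 0.08732
Sum = 0.14252.
P(M2 | evidence) = 0.0336 / 0.14252 ≈ 0.236.

0.236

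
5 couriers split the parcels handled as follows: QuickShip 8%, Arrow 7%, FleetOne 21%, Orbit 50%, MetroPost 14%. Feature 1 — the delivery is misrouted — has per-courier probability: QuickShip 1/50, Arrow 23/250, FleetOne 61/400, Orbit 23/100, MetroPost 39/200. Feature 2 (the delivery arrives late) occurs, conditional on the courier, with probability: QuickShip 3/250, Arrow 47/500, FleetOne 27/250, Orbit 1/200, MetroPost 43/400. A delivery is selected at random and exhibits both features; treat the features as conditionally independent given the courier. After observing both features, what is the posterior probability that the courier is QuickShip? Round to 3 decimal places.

0.003

Prior × likelihood for each hypothesis:
  QuickShip: 0.08 × 0.02 × 0.012 = 0.0000192
  Arrow: 0.07 × 0.092 × 0.094 = 0.00060536
  FleetOne: 0.21 × 0.1525 × 0.108 = 0.0034587
  Orbit: 0.5 × 0.23 × 0.005 = 0.000575
  MetroPost: 0.14 × 0.195 × 0.1075 = 0.00293475
Total = 0.00759301.
P(QuickShip | evidence) = 0.0000192 / 0.00759301 ≈ 0.003.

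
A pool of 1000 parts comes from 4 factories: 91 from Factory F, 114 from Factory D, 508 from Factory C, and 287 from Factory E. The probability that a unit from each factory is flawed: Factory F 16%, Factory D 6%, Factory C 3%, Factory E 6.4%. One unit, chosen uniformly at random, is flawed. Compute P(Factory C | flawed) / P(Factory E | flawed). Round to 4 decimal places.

Unnormalized posteriors (prior × likelihood):
  Factory F: 0.091 × 0.16 = 0.01456
  Factory D: 0.114 × 0.06 = 0.00684
  Factory C: 0.508 × 0.03 = 0.01524
  Factory E: 0.287 × 0.064 = 0.018368
Total = 0.055008.
The ratio is 0.01524 / 0.018368 (the normalizer cancels) = 0.8297.

0.8297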